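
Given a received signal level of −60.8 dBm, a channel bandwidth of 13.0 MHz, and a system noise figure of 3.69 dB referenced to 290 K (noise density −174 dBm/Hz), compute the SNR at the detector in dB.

38.4 dB

Noise floor: N = −174 + 10 log₁₀(B) + NF
10 log₁₀(1.30×10⁷) = 71.14 dB
N = −174 + 71.14 + 3.69 = −99.17 dBm
SNR = P_sig − N = −60.8 − (−99.17) = 38.37 dB → 38.4 dB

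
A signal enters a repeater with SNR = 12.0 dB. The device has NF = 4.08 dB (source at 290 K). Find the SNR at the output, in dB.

7.92 dB

By definition F = SNR_in/SNR_out, so in dB: SNR_out = SNR_in − NF
SNR_out = 12.0 − 4.08 = 7.92 dB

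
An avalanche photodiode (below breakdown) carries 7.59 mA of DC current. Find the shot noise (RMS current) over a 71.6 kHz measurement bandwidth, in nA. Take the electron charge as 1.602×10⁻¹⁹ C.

I_n = √(2qI·B)
2qI·B = 2 × 1.602×10⁻¹⁹ × 7.59×10⁻³ × 7.16×10⁴ = 1.74×10⁻¹⁶ A²
I_n = √(1.74×10⁻¹⁶) = 1.32×10⁻⁸ A = 13.2 nA

13.2 nA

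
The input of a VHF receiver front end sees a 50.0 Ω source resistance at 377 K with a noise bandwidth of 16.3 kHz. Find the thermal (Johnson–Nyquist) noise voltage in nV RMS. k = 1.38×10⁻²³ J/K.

V_n = √(4kTRB)
4kTRB = 4 × 1.38×10⁻²³ × 377 × 5.00×10¹ × 1.63×10⁴ = 1.70×10⁻¹⁴ V²
V_n = √(1.70×10⁻¹⁴) = 1.30×10⁻⁷ V = 130 nV

130 nV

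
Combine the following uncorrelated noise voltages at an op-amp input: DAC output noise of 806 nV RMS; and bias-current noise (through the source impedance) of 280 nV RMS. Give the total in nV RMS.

Uncorrelated sources add in power (mean-square): V_tot = √(ΣV_i²)
V_tot = √[(8.06×10⁻⁷)² + (2.80×10⁻⁷)²] = 8.53×10⁻⁷ V = 853 nV

853 nV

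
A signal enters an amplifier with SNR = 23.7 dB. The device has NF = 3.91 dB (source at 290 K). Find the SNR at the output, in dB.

19.79 dB

By definition F = SNR_in/SNR_out, so in dB: SNR_out = SNR_in − NF
SNR_out = 23.7 − 3.91 = 19.79 dB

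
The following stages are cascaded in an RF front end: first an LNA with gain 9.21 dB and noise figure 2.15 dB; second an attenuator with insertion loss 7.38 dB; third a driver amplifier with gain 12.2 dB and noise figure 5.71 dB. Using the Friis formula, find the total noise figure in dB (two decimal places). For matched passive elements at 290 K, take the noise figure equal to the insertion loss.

Convert to linear (a loss of L dB is a gain of −L dB): F_i = 10^(NF_i/10), G_i = 10^(G_i,dB/10)
  Stage 1: F_1 = 10^(2.15/10) = 1.641, G_1 = 10^(9.21/10) = 8.337
  Stage 2: F_2 = 10^(7.38/10) = 5.470, G_2 = 10^(−7.38/10) = 0.1828
  Stage 3: F_3 = 10^(5.71/10) = 3.724, G_3 = 10^(12.2/10) = 16.60
Friis cascade:
  F = 1.641 + (5.470 − 1)/8.337 + (3.724 − 1)/1.524 = 3.964
NF = 10 log₁₀(3.964) = 5.98 dB

5.98 dB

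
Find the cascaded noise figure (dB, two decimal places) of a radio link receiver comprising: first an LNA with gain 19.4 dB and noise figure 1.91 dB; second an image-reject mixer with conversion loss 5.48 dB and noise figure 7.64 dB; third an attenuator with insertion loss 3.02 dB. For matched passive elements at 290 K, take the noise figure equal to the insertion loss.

Convert to linear (a loss of L dB is a gain of −L dB): F_i = 10^(NF_i/10), G_i = 10^(G_i,dB/10)
  Stage 1: F_1 = 10^(1.91/10) = 1.552, G_1 = 10^(19.4/10) = 87.10
  Stage 2: F_2 = 10^(7.64/10) = 5.808, G_2 = 10^(−5.48/10) = 0.2831
  Stage 3: F_3 = 10^(3.02/10) = 2.004, G_3 = 10^(−3.02/10) = 0.4989
Friis cascade:
  F = 1.552 + (5.808 − 1)/87.10 + (2.004 − 1)/24.66 = 1.648
NF = 10 log₁₀(1.648) = 2.17 dB

2.17 dB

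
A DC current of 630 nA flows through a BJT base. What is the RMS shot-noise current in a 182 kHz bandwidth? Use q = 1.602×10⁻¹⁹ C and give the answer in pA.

192 pA

I_n = √(2qI·B)
2qI·B = 2 × 1.602×10⁻¹⁹ × 6.30×10⁻⁷ × 1.82×10⁵ = 3.67×10⁻²⁰ A²
I_n = √(3.67×10⁻²⁰) = 1.92×10⁻¹⁰ A = 192 pA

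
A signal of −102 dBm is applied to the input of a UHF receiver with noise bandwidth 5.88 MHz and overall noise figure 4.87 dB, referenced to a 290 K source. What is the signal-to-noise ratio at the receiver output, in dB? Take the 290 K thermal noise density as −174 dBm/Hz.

Noise floor: N = −174 + 10 log₁₀(B) + NF
10 log₁₀(5.88×10⁶) = 67.69 dB
N = −174 + 67.69 + 4.87 = −101.44 dBm
SNR = P_sig − N = −102 − (−101.44) = −0.56 dB → −0.6 dB

−0.6 dB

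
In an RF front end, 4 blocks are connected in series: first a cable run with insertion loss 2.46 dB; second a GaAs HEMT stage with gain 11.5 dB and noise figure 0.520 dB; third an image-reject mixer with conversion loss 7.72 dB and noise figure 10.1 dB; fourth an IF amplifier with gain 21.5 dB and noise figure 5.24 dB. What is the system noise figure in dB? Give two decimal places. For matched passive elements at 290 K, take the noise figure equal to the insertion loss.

6.87 dB

Convert to linear (a loss of L dB is a gain of −L dB): F_i = 10^(NF_i/10), G_i = 10^(G_i,dB/10)
  Stage 1: F_1 = 10^(2.46/10) = 1.762, G_1 = 10^(−2.46/10) = 0.5675
  Stage 2: F_2 = 10^(0.520/10) = 1.127, G_2 = 10^(11.5/10) = 14.13
  Stage 3: F_3 = 10^(10.1/10) = 10.23, G_3 = 10^(−7.72/10) = 0.1690
  Stage 4: F_4 = 10^(5.24/10) = 3.342, G_4 = 10^(21.5/10) = 141.3
Friis cascade:
  F = 1.762 + (1.127 − 1)/0.5675 + (10.23 − 1)/8.017 + (3.342 − 1)/1.355 = 4.866
NF = 10 log₁₀(4.866) = 6.87 dB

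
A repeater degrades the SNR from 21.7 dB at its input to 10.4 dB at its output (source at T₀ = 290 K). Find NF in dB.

11.3 dB

NF (dB) = SNR_in(dB) − SNR_out(dB) when the source is at T₀
NF = 21.7 − 10.4 = 11.3 dB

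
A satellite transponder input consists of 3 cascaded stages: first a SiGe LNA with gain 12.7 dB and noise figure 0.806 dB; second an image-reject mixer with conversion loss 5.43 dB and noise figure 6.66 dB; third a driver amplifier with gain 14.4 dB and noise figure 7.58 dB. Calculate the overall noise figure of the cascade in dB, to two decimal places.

3.59 dB

Convert to linear (a loss of L dB is a gain of −L dB): F_i = 10^(NF_i/10), G_i = 10^(G_i,dB/10)
  Stage 1: F_1 = 10^(0.806/10) = 1.204, G_1 = 10^(12.7/10) = 18.62
  Stage 2: F_2 = 10^(6.66/10) = 4.634, G_2 = 10^(−5.43/10) = 0.2864
  Stage 3: F_3 = 10^(7.58/10) = 5.728, G_3 = 10^(14.4/10) = 27.54
Friis cascade:
  F = 1.204 + (4.634 − 1)/18.62 + (5.728 − 1)/5.333 = 2.286
NF = 10 log₁₀(2.286) = 3.59 dB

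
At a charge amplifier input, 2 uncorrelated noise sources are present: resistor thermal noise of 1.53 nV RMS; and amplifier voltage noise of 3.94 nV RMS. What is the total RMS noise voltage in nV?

Uncorrelated sources add in power (mean-square): V_tot = √(ΣV_i²)
V_tot = √[(1.53×10⁻⁹)² + (3.94×10⁻⁹)²] = 4.23×10⁻⁹ V = 4.23 nV

4.23 nV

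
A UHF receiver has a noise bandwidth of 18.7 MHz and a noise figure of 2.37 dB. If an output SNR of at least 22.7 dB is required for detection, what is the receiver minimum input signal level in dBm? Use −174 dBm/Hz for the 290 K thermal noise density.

Sensitivity = −174 + 10 log₁₀(B) + NF + SNR_min
= −174 + 72.72 + 2.37 + 22.7
= −76.21 dBm → −76.2 dBm

−76.2 dBm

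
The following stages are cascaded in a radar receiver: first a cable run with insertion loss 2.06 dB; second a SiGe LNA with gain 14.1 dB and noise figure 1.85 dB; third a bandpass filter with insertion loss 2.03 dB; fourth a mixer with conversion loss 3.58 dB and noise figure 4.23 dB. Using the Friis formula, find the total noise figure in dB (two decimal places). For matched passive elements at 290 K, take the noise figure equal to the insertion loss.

4.25 dB

Convert to linear (a loss of L dB is a gain of −L dB): F_i = 10^(NF_i/10), G_i = 10^(G_i,dB/10)
  Stage 1: F_1 = 10^(2.06/10) = 1.607, G_1 = 10^(−2.06/10) = 0.6223
  Stage 2: F_2 = 10^(1.85/10) = 1.531, G_2 = 10^(14.1/10) = 25.70
  Stage 3: F_3 = 10^(2.03/10) = 1.596, G_3 = 10^(−2.03/10) = 0.6266
  Stage 4: F_4 = 10^(4.23/10) = 2.649, G_4 = 10^(−3.58/10) = 0.4385
Friis cascade:
  F = 1.607 + (1.531 − 1)/0.6223 + (1.596 − 1)/16.00 + (2.649 − 1)/10.02 = 2.662
NF = 10 log₁₀(2.662) = 4.25 dB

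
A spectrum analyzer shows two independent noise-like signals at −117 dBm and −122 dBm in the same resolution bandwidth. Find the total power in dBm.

Convert to linear, add, convert back:
P₁ = 2.00×10⁻¹⁵ W, P₂ = 6.31×10⁻¹⁶ W
P_tot = 2.63×10⁻¹⁵ W → 10 log₁₀(P_tot / 10⁻³) = −115.8 dBm

−115.8 dBm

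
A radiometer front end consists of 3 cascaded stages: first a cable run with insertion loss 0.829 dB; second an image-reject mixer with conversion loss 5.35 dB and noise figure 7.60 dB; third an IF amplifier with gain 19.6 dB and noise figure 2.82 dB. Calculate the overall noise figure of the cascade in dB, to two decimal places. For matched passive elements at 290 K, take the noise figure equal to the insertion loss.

10.32 dB

Convert to linear (a loss of L dB is a gain of −L dB): F_i = 10^(NF_i/10), G_i = 10^(G_i,dB/10)
  Stage 1: F_1 = 10^(0.829/10) = 1.210, G_1 = 10^(−0.829/10) = 0.8262
  Stage 2: F_2 = 10^(7.60/10) = 5.754, G_2 = 10^(−5.35/10) = 0.2917
  Stage 3: F_3 = 10^(2.82/10) = 1.914, G_3 = 10^(19.6/10) = 91.20
Friis cascade:
  F = 1.210 + (5.754 − 1)/0.8262 + (1.914 − 1)/0.2410 = 10.76
NF = 10 log₁₀(10.76) = 10.32 dB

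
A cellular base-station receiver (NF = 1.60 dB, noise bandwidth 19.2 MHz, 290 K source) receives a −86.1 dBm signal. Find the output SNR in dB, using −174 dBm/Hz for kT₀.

13.5 dB

Noise floor: N = −174 + 10 log₁₀(B) + NF
10 log₁₀(1.92×10⁷) = 72.83 dB
N = −174 + 72.83 + 1.60 = −99.57 dBm
SNR = P_sig − N = −86.1 − (−99.57) = 13.47 dB → 13.5 dB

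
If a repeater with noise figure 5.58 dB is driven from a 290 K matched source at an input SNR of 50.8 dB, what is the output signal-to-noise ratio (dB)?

By definition F = SNR_in/SNR_out, so in dB: SNR_out = SNR_in − NF
SNR_out = 50.8 − 5.58 = 45.22 dB

45.22 dB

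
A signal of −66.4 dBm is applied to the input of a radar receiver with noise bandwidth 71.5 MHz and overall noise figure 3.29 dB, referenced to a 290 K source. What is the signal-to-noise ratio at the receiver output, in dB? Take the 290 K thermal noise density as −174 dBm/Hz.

25.8 dB

Noise floor: N = −174 + 10 log₁₀(B) + NF
10 log₁₀(7.15×10⁷) = 78.54 dB
N = −174 + 78.54 + 3.29 = −92.17 dBm
SNR = P_sig − N = −66.4 − (−92.17) = 25.77 dB → 25.8 dB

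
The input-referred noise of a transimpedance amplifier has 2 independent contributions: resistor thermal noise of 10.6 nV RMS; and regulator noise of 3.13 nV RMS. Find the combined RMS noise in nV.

Uncorrelated sources add in power (mean-square): V_tot = √(ΣV_i²)
V_tot = √[(1.06×10⁻⁸)² + (3.13×10⁻⁹)²] = 1.11×10⁻⁸ V = 11.1 nV

11.1 nV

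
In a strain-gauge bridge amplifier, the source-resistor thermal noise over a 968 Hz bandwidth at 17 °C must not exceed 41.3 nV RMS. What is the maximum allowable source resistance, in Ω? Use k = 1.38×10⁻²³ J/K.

T = 17 °C + 273.15 = 290.15 K
Johnson–Nyquist: V_n = √(4kTRB) ⇒ R = V_n² / (4kTB)
4kTB = 4 × 1.38×10⁻²³ × 290.15 × 9.68×10² = 1.55×10⁻¹⁷
R = (4.13×10⁻⁸)² / 1.55×10⁻¹⁷ = 1.10×10² Ω = 110 Ω

110 Ω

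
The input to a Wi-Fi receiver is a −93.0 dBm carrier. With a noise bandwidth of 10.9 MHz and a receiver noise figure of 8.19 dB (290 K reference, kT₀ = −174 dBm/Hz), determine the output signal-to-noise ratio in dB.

Noise floor: N = −174 + 10 log₁₀(B) + NF
10 log₁₀(1.09×10⁷) = 70.37 dB
N = −174 + 70.37 + 8.19 = −95.44 dBm
SNR = P_sig − N = −93.0 − (−95.44) = 2.44 dB → 2.4 dB

2.4 dB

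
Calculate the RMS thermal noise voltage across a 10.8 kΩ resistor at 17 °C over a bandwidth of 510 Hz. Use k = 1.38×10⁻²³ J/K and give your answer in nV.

297 nV

T = 17 °C + 273.15 = 290.15 K
V_n = √(4kTRB)
4kTRB = 4 × 1.38×10⁻²³ × 290.15 × 1.08×10⁴ × 5.10×10² = 8.82×10⁻¹⁴ V²
V_n = √(8.82×10⁻¹⁴) = 2.97×10⁻⁷ V = 297 nV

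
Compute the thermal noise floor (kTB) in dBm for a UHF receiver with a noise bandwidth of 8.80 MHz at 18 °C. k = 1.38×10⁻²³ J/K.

T = 18 °C + 273.15 = 291.15 K
P_n = kTB = 1.38×10⁻²³ × 291.15 × 8.80×10⁶ = 3.54×10⁻¹⁴ W
In dBm: 10 log₁₀(3.54×10⁻¹⁴ / 10⁻³) = −104.5 dBm

−104.5 dBm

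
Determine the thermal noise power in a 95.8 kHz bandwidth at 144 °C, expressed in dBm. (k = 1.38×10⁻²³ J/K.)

−122.6 dBm

T = 144 °C + 273.15 = 417.15 K
P_n = kTB = 1.38×10⁻²³ × 417.15 × 9.58×10⁴ = 5.51×10⁻¹⁶ W
In dBm: 10 log₁₀(5.51×10⁻¹⁶ / 10⁻³) = −122.6 dBm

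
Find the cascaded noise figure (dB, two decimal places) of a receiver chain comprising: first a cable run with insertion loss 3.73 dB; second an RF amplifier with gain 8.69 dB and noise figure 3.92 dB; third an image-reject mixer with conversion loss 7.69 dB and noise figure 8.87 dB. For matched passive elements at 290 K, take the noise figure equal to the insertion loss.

Convert to linear (a loss of L dB is a gain of −L dB): F_i = 10^(NF_i/10), G_i = 10^(G_i,dB/10)
  Stage 1: F_1 = 10^(3.73/10) = 2.360, G_1 = 10^(−3.73/10) = 0.4236
  Stage 2: F_2 = 10^(3.92/10) = 2.466, G_2 = 10^(8.69/10) = 7.396
  Stage 3: F_3 = 10^(8.87/10) = 7.709, G_3 = 10^(−7.69/10) = 0.1702
Friis cascade:
  F = 2.360 + (2.466 − 1)/0.4236 + (7.709 − 1)/3.133 = 7.962
NF = 10 log₁₀(7.962) = 9.01 dB

9.01 dB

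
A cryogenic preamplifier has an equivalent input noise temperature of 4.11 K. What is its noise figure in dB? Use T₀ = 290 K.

F = 1 + T_e/T₀ = 1 + 4.11/290 = 1.01417
NF = 10 log₁₀(1.01417) = 0.061 dB

0.061 dB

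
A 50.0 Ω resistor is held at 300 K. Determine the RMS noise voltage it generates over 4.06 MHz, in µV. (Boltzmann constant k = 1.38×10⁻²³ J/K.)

1.83 µV

V_n = √(4kTRB)
4kTRB = 4 × 1.38×10⁻²³ × 300 × 5.00×10¹ × 4.06×10⁶ = 3.36×10⁻¹² V²
V_n = √(3.36×10⁻¹²) = 1.83×10⁻⁶ V = 1.83 µV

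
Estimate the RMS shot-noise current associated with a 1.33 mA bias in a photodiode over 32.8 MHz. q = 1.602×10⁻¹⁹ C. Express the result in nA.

I_n = √(2qI·B)
2qI·B = 2 × 1.602×10⁻¹⁹ × 1.33×10⁻³ × 3.28×10⁷ = 1.40×10⁻¹⁴ A²
I_n = √(1.40×10⁻¹⁴) = 1.18×10⁻⁷ A = 118 nA

118 nA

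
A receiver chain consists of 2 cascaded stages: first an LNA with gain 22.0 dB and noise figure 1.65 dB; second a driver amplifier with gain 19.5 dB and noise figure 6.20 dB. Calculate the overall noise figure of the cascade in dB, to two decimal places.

Convert to linear (a loss of L dB is a gain of −L dB): F_i = 10^(NF_i/10), G_i = 10^(G_i,dB/10)
  Stage 1: F_1 = 10^(1.65/10) = 1.462, G_1 = 10^(22.0/10) = 158.5
  Stage 2: F_2 = 10^(6.20/10) = 4.169, G_2 = 10^(19.5/10) = 89.13
Friis cascade:
  F = 1.462 + (4.169 − 1)/158.5 = 1.482
NF = 10 log₁₀(1.482) = 1.71 dB

1.71 dB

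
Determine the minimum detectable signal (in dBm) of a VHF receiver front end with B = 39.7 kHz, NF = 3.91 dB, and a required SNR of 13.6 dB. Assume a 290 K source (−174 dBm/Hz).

−110.5 dBm

Sensitivity = −174 + 10 log₁₀(B) + NF + SNR_min
= −174 + 45.99 + 3.91 + 13.6
= −110.50 dBm → −110.5 dBm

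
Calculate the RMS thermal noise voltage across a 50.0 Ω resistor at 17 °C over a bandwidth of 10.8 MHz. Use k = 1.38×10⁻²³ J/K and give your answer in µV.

2.94 µV

T = 17 °C + 273.15 = 290.15 K
V_n = √(4kTRB)
4kTRB = 4 × 1.38×10⁻²³ × 290.15 × 5.00×10¹ × 1.08×10⁷ = 8.65×10⁻¹² V²
V_n = √(8.65×10⁻¹²) = 2.94×10⁻⁶ V = 2.94 µV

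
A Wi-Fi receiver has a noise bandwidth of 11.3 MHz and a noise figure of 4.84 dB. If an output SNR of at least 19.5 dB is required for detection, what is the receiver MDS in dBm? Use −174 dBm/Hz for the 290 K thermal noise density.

Sensitivity = −174 + 10 log₁₀(B) + NF + SNR_min
= −174 + 70.53 + 4.84 + 19.5
= −79.13 dBm → −79.1 dBm

−79.1 dBm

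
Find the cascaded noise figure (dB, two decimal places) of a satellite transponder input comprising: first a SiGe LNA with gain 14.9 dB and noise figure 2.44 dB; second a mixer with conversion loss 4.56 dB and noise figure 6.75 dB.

2.73 dB

Convert to linear (a loss of L dB is a gain of −L dB): F_i = 10^(NF_i/10), G_i = 10^(G_i,dB/10)
  Stage 1: F_1 = 10^(2.44/10) = 1.754, G_1 = 10^(14.9/10) = 30.90
  Stage 2: F_2 = 10^(6.75/10) = 4.732, G_2 = 10^(−4.56/10) = 0.3499
Friis cascade:
  F = 1.754 + (4.732 − 1)/30.90 = 1.875
NF = 10 log₁₀(1.875) = 2.73 dB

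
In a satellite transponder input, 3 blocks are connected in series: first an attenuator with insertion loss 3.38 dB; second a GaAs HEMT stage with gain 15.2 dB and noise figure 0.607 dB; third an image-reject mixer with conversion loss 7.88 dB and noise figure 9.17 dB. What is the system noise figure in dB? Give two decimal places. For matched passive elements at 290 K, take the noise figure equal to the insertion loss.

Convert to linear (a loss of L dB is a gain of −L dB): F_i = 10^(NF_i/10), G_i = 10^(G_i,dB/10)
  Stage 1: F_1 = 10^(3.38/10) = 2.178, G_1 = 10^(−3.38/10) = 0.4592
  Stage 2: F_2 = 10^(0.607/10) = 1.150, G_2 = 10^(15.2/10) = 33.11
  Stage 3: F_3 = 10^(9.17/10) = 8.260, G_3 = 10^(−7.88/10) = 0.1629
Friis cascade:
  F = 2.178 + (1.150 − 1)/0.4592 + (8.260 − 1)/15.21 = 2.982
NF = 10 log₁₀(2.982) = 4.74 dB

4.74 dB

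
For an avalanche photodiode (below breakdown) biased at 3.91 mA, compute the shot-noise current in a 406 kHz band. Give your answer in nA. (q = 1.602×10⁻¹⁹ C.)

I_n = √(2qI·B)
2qI·B = 2 × 1.602×10⁻¹⁹ × 3.91×10⁻³ × 4.06×10⁵ = 5.09×10⁻¹⁶ A²
I_n = √(5.09×10⁻¹⁶) = 2.26×10⁻⁸ A = 22.6 nA

22.6 nA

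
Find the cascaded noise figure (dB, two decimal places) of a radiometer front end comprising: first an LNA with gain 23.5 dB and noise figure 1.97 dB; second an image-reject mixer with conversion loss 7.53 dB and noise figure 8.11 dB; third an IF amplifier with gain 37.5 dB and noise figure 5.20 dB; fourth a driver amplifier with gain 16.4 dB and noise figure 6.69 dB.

2.19 dB

Convert to linear (a loss of L dB is a gain of −L dB): F_i = 10^(NF_i/10), G_i = 10^(G_i,dB/10)
  Stage 1: F_1 = 10^(1.97/10) = 1.574, G_1 = 10^(23.5/10) = 223.9
  Stage 2: F_2 = 10^(8.11/10) = 6.471, G_2 = 10^(−7.53/10) = 0.1766
  Stage 3: F_3 = 10^(5.20/10) = 3.311, G_3 = 10^(37.5/10) = 5623
  Stage 4: F_4 = 10^(6.69/10) = 4.667, G_4 = 10^(16.4/10) = 43.65
Friis cascade:
  F = 1.574 + (6.471 − 1)/223.9 + (3.311 − 1)/39.54 + (4.667 − 1)/2.223×10⁵ = 1.657
NF = 10 log₁₀(1.657) = 2.19 dB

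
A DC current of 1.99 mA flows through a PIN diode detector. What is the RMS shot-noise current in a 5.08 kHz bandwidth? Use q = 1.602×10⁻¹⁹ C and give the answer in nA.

I_n = √(2qI·B)
2qI·B = 2 × 1.602×10⁻¹⁹ × 1.99×10⁻³ × 5.08×10³ = 3.24×10⁻¹⁸ A²
I_n = √(3.24×10⁻¹⁸) = 1.80×10⁻⁹ A = 1.80 nA

1.80 nA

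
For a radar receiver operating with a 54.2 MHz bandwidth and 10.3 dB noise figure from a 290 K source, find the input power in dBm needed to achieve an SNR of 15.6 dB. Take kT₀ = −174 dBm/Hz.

Sensitivity = −174 + 10 log₁₀(B) + NF + SNR_min
= −174 + 77.34 + 10.3 + 15.6
= −70.76 dBm → −70.8 dBm

−70.8 dBm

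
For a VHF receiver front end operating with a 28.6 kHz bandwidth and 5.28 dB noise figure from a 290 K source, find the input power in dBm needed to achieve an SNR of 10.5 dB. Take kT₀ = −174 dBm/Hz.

−113.7 dBm

Sensitivity = −174 + 10 log₁₀(B) + NF + SNR_min
= −174 + 44.56 + 5.28 + 10.5
= −113.66 dBm → −113.7 dBm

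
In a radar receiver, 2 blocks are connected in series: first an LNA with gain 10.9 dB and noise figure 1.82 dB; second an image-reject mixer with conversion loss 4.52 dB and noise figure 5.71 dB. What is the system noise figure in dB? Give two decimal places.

2.41 dB

Convert to linear (a loss of L dB is a gain of −L dB): F_i = 10^(NF_i/10), G_i = 10^(G_i,dB/10)
  Stage 1: F_1 = 10^(1.82/10) = 1.521, G_1 = 10^(10.9/10) = 12.30
  Stage 2: F_2 = 10^(5.71/10) = 3.724, G_2 = 10^(−4.52/10) = 0.3532
Friis cascade:
  F = 1.521 + (3.724 − 1)/12.30 = 1.742
NF = 10 log₁₀(1.742) = 2.41 dB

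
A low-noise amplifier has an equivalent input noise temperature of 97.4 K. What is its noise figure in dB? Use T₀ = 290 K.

1.26 dB

F = 1 + T_e/T₀ = 1 + 97.4/290 = 1.33586
NF = 10 log₁₀(1.33586) = 1.26 dB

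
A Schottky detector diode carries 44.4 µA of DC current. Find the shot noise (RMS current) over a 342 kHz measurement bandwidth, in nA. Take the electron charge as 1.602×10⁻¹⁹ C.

I_n = √(2qI·B)
2qI·B = 2 × 1.602×10⁻¹⁹ × 4.44×10⁻⁵ × 3.42×10⁵ = 4.87×10⁻¹⁸ A²
I_n = √(4.87×10⁻¹⁸) = 2.21×10⁻⁹ A = 2.21 nA

2.21 nA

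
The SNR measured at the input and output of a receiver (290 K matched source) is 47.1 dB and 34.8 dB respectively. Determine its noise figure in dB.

12.3 dB

NF (dB) = SNR_in(dB) − SNR_out(dB) when the source is at T₀
NF = 47.1 − 34.8 = 12.3 dB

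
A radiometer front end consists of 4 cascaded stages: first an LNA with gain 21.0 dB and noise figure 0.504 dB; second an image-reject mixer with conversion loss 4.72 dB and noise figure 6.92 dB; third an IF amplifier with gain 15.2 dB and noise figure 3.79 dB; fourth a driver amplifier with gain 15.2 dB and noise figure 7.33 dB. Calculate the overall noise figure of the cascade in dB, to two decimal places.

Convert to linear (a loss of L dB is a gain of −L dB): F_i = 10^(NF_i/10), G_i = 10^(G_i,dB/10)
  Stage 1: F_1 = 10^(0.504/10) = 1.123, G_1 = 10^(21.0/10) = 125.9
  Stage 2: F_2 = 10^(6.92/10) = 4.920, G_2 = 10^(−4.72/10) = 0.3373
  Stage 3: F_3 = 10^(3.79/10) = 2.393, G_3 = 10^(15.2/10) = 33.11
  Stage 4: F_4 = 10^(7.33/10) = 5.408, G_4 = 10^(15.2/10) = 33.11
Friis cascade:
  F = 1.123 + (4.920 − 1)/125.9 + (2.393 − 1)/42.46 + (5.408 − 1)/1406 = 1.190
NF = 10 log₁₀(1.190) = 0.76 dB

0.76 dB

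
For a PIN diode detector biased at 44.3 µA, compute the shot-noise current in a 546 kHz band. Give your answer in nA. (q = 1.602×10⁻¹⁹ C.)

2.78 nA

I_n = √(2qI·B)
2qI·B = 2 × 1.602×10⁻¹⁹ × 4.43×10⁻⁵ × 5.46×10⁵ = 7.75×10⁻¹⁸ A²
I_n = √(7.75×10⁻¹⁸) = 2.78×10⁻⁹ A = 2.78 nA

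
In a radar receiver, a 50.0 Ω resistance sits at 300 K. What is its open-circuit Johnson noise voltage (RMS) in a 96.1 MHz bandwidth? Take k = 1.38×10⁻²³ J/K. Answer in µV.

V_n = √(4kTRB)
4kTRB = 4 × 1.38×10⁻²³ × 300 × 5.00×10¹ × 9.61×10⁷ = 7.96×10⁻¹¹ V²
V_n = √(7.96×10⁻¹¹) = 8.92×10⁻⁶ V = 8.92 µV

8.92 µV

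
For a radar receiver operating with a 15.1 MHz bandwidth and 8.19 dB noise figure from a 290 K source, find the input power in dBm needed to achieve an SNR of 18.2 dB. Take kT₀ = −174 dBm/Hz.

Sensitivity = −174 + 10 log₁₀(B) + NF + SNR_min
= −174 + 71.79 + 8.19 + 18.2
= −75.82 dBm → −75.8 dBm

−75.8 dBm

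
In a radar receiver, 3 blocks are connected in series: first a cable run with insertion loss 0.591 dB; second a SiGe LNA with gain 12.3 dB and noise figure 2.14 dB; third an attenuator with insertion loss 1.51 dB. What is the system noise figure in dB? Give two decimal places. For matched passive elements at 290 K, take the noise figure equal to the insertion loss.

2.80 dB

Convert to linear (a loss of L dB is a gain of −L dB): F_i = 10^(NF_i/10), G_i = 10^(G_i,dB/10)
  Stage 1: F_1 = 10^(0.591/10) = 1.146, G_1 = 10^(−0.591/10) = 0.8728
  Stage 2: F_2 = 10^(2.14/10) = 1.637, G_2 = 10^(12.3/10) = 16.98
  Stage 3: F_3 = 10^(1.51/10) = 1.416, G_3 = 10^(−1.51/10) = 0.7063
Friis cascade:
  F = 1.146 + (1.637 − 1)/0.8728 + (1.416 − 1)/14.82 = 1.903
NF = 10 log₁₀(1.903) = 2.80 dB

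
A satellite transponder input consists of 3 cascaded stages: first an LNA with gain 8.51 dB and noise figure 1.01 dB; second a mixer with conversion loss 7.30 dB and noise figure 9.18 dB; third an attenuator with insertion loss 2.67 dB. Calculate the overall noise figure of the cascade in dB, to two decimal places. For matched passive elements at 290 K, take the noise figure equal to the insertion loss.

4.67 dB

Convert to linear (a loss of L dB is a gain of −L dB): F_i = 10^(NF_i/10), G_i = 10^(G_i,dB/10)
  Stage 1: F_1 = 10^(1.01/10) = 1.262, G_1 = 10^(8.51/10) = 7.096
  Stage 2: F_2 = 10^(9.18/10) = 8.279, G_2 = 10^(−7.30/10) = 0.1862
  Stage 3: F_3 = 10^(2.67/10) = 1.849, G_3 = 10^(−2.67/10) = 0.5408
Friis cascade:
  F = 1.262 + (8.279 − 1)/7.096 + (1.849 − 1)/1.321 = 2.930
NF = 10 log₁₀(2.930) = 4.67 dB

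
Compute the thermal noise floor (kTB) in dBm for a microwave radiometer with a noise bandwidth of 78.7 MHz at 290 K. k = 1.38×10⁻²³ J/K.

P_n = kTB = 1.38×10⁻²³ × 290 × 7.87×10⁷ = 3.15×10⁻¹³ W
In dBm: 10 log₁₀(3.15×10⁻¹³ / 10⁻³) = −95.0 dBm

−95.0 dBm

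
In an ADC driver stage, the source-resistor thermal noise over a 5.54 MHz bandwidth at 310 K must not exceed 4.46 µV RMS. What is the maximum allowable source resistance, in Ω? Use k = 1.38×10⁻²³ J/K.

210 Ω

Johnson–Nyquist: V_n = √(4kTRB) ⇒ R = V_n² / (4kTB)
4kTB = 4 × 1.38×10⁻²³ × 310 × 5.54×10⁶ = 9.48×10⁻¹⁴
R = (4.46×10⁻⁶)² / 9.48×10⁻¹⁴ = 2.10×10² Ω = 210 Ω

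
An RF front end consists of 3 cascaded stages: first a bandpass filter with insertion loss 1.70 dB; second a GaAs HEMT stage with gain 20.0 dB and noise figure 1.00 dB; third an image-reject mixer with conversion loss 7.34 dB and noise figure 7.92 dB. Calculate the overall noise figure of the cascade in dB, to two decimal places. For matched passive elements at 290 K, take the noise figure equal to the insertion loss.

2.88 dB

Convert to linear (a loss of L dB is a gain of −L dB): F_i = 10^(NF_i/10), G_i = 10^(G_i,dB/10)
  Stage 1: F_1 = 10^(1.70/10) = 1.479, G_1 = 10^(−1.70/10) = 0.6761
  Stage 2: F_2 = 10^(1.00/10) = 1.259, G_2 = 10^(20.0/10) = 100.0
  Stage 3: F_3 = 10^(7.92/10) = 6.194, G_3 = 10^(−7.34/10) = 0.1845
Friis cascade:
  F = 1.479 + (1.259 − 1)/0.6761 + (6.194 − 1)/67.61 = 1.939
NF = 10 log₁₀(1.939) = 2.88 dB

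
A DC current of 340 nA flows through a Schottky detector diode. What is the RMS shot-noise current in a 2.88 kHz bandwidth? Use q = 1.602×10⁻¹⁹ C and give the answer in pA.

I_n = √(2qI·B)
2qI·B = 2 × 1.602×10⁻¹⁹ × 3.40×10⁻⁷ × 2.88×10³ = 3.14×10⁻²² A²
I_n = √(3.14×10⁻²²) = 1.77×10⁻¹¹ A = 17.7 pA

17.7 pA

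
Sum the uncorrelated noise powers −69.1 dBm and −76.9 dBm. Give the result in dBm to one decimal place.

Convert to linear, add, convert back:
P₁ = 1.23×10⁻¹⁰ W, P₂ = 2.04×10⁻¹¹ W
P_tot = 1.43×10⁻¹⁰ W → 10 log₁₀(P_tot / 10⁻³) = −68.4 dBm

−68.4 dBm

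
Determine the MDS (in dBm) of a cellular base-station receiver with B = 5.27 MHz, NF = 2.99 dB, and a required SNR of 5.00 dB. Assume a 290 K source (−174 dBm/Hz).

Sensitivity = −174 + 10 log₁₀(B) + NF + SNR_min
= −174 + 67.22 + 2.99 + 5.00
= −98.79 dBm → −98.8 dBm

−98.8 dBm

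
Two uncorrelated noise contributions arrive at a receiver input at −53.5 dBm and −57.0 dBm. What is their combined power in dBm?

−51.9 dBm

Convert to linear, add, convert back:
P₁ = 4.47×10⁻⁹ W, P₂ = 2.00×10⁻⁹ W
P_tot = 6.46×10⁻⁹ W → 10 log₁₀(P_tot / 10⁻³) = −51.9 dBm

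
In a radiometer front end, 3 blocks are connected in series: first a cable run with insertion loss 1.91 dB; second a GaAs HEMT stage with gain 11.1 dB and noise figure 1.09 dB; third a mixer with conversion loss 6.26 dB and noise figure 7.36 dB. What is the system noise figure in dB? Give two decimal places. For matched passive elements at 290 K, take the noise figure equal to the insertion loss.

Convert to linear (a loss of L dB is a gain of −L dB): F_i = 10^(NF_i/10), G_i = 10^(G_i,dB/10)
  Stage 1: F_1 = 10^(1.91/10) = 1.552, G_1 = 10^(−1.91/10) = 0.6442
  Stage 2: F_2 = 10^(1.09/10) = 1.285, G_2 = 10^(11.1/10) = 12.88
  Stage 3: F_3 = 10^(7.36/10) = 5.445, G_3 = 10^(−6.26/10) = 0.2366
Friis cascade:
  F = 1.552 + (1.285 − 1)/0.6442 + (5.445 − 1)/8.299 = 2.531
NF = 10 log₁₀(2.531) = 4.03 dB

4.03 dB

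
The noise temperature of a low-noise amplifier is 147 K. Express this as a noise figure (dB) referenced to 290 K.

1.78 dB

F = 1 + T_e/T₀ = 1 + 147/290 = 1.5069
NF = 10 log₁₀(1.5069) = 1.78 dB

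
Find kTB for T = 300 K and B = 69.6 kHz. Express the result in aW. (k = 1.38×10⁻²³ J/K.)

288 aW

P_n = kTB = 1.38×10⁻²³ × 300 × 6.96×10⁴ = 2.88×10⁻¹⁶ W = 288 aW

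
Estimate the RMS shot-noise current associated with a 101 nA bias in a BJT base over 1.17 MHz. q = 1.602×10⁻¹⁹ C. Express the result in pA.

I_n = √(2qI·B)
2qI·B = 2 × 1.602×10⁻¹⁹ × 1.01×10⁻⁷ × 1.17×10⁶ = 3.79×10⁻²⁰ A²
I_n = √(3.79×10⁻²⁰) = 1.95×10⁻¹⁰ A = 195 pA

195 pA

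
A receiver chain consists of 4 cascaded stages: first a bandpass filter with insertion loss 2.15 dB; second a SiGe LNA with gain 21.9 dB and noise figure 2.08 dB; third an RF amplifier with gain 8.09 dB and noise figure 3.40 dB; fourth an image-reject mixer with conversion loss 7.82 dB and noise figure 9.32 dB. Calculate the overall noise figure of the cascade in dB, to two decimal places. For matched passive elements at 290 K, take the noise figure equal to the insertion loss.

Convert to linear (a loss of L dB is a gain of −L dB): F_i = 10^(NF_i/10), G_i = 10^(G_i,dB/10)
  Stage 1: F_1 = 10^(2.15/10) = 1.641, G_1 = 10^(−2.15/10) = 0.6095
  Stage 2: F_2 = 10^(2.08/10) = 1.614, G_2 = 10^(21.9/10) = 154.9
  Stage 3: F_3 = 10^(3.40/10) = 2.188, G_3 = 10^(8.09/10) = 6.442
  Stage 4: F_4 = 10^(9.32/10) = 8.551, G_4 = 10^(−7.82/10) = 0.1652
Friis cascade:
  F = 1.641 + (1.614 − 1)/0.6095 + (2.188 − 1)/94.41 + (8.551 − 1)/608.1 = 2.673
NF = 10 log₁₀(2.673) = 4.27 dB

4.27 dB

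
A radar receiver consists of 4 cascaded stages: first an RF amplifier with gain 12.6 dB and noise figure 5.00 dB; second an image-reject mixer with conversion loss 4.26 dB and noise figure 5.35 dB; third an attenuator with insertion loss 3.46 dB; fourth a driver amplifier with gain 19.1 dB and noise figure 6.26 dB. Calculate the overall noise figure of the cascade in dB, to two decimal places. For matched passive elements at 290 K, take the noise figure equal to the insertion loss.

6.55 dB

Convert to linear (a loss of L dB is a gain of −L dB): F_i = 10^(NF_i/10), G_i = 10^(G_i,dB/10)
  Stage 1: F_1 = 10^(5.00/10) = 3.162, G_1 = 10^(12.6/10) = 18.20
  Stage 2: F_2 = 10^(5.35/10) = 3.428, G_2 = 10^(−4.26/10) = 0.3750
  Stage 3: F_3 = 10^(3.46/10) = 2.218, G_3 = 10^(−3.46/10) = 0.4508
  Stage 4: F_4 = 10^(6.26/10) = 4.227, G_4 = 10^(19.1/10) = 81.28
Friis cascade:
  F = 3.162 + (3.428 − 1)/18.20 + (2.218 − 1)/6.823 + (4.227 − 1)/3.076 = 4.523
NF = 10 log₁₀(4.523) = 6.55 dB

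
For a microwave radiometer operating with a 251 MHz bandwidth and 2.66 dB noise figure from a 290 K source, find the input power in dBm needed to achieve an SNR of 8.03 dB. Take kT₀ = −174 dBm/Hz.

Sensitivity = −174 + 10 log₁₀(B) + NF + SNR_min
= −174 + 84 + 2.66 + 8.03
= −79.31 dBm → −79.3 dBm

−79.3 dBm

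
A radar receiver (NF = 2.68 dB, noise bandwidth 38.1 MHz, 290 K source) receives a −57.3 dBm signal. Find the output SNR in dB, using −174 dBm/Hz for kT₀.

38.2 dB

Noise floor: N = −174 + 10 log₁₀(B) + NF
10 log₁₀(3.81×10⁷) = 75.81 dB
N = −174 + 75.81 + 2.68 = −95.51 dBm
SNR = P_sig − N = −57.3 − (−95.51) = 38.21 dB → 38.2 dB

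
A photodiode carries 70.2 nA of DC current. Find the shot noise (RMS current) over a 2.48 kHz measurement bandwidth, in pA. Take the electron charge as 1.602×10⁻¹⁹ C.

7.47 pA

I_n = √(2qI·B)
2qI·B = 2 × 1.602×10⁻¹⁹ × 7.02×10⁻⁸ × 2.48×10³ = 5.58×10⁻²³ A²
I_n = √(5.58×10⁻²³) = 7.47×10⁻¹² A = 7.47 pA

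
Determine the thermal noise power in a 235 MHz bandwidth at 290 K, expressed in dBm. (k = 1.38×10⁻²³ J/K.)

−90.3 dBm

P_n = kTB = 1.38×10⁻²³ × 290 × 2.35×10⁸ = 9.40×10⁻¹³ W
In dBm: 10 log₁₀(9.40×10⁻¹³ / 10⁻³) = −90.3 dBm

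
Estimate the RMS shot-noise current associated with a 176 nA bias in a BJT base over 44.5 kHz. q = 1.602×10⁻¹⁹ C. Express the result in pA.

I_n = √(2qI·B)
2qI·B = 2 × 1.602×10⁻¹⁹ × 1.76×10⁻⁷ × 4.45×10⁴ = 2.51×10⁻²¹ A²
I_n = √(2.51×10⁻²¹) = 5.01×10⁻¹¹ A = 50.1 pA

50.1 pA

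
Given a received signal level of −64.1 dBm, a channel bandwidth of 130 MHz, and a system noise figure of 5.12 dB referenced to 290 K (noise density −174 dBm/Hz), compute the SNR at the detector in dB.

Noise floor: N = −174 + 10 log₁₀(B) + NF
10 log₁₀(1.30×10⁸) = 81.14 dB
N = −174 + 81.14 + 5.12 = −87.74 dBm
SNR = P_sig − N = −64.1 − (−87.74) = 23.64 dB → 23.6 dB

23.6 dB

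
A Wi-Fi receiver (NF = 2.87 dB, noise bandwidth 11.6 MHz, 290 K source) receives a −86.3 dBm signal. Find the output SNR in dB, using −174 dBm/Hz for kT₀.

14.2 dB

Noise floor: N = −174 + 10 log₁₀(B) + NF
10 log₁₀(1.16×10⁷) = 70.64 dB
N = −174 + 70.64 + 2.87 = −100.49 dBm
SNR = P_sig − N = −86.3 − (−100.49) = 14.19 dB → 14.2 dB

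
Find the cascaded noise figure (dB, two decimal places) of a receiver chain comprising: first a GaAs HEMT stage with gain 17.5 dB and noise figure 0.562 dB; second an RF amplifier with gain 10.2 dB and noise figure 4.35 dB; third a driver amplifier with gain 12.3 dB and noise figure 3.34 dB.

Convert to linear (a loss of L dB is a gain of −L dB): F_i = 10^(NF_i/10), G_i = 10^(G_i,dB/10)
  Stage 1: F_1 = 10^(0.562/10) = 1.138, G_1 = 10^(17.5/10) = 56.23
  Stage 2: F_2 = 10^(4.35/10) = 2.723, G_2 = 10^(10.2/10) = 10.47
  Stage 3: F_3 = 10^(3.34/10) = 2.158, G_3 = 10^(12.3/10) = 16.98
Friis cascade:
  F = 1.138 + (2.723 − 1)/56.23 + (2.158 − 1)/588.8 = 1.171
NF = 10 log₁₀(1.171) = 0.68 dB

0.68 dB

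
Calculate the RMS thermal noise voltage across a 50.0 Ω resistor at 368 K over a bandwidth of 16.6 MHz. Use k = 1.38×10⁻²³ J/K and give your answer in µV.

V_n = √(4kTRB)
4kTRB = 4 × 1.38×10⁻²³ × 368 × 5.00×10¹ × 1.66×10⁷ = 1.69×10⁻¹¹ V²
V_n = √(1.69×10⁻¹¹) = 4.11×10⁻⁶ V = 4.11 µV

4.11 µV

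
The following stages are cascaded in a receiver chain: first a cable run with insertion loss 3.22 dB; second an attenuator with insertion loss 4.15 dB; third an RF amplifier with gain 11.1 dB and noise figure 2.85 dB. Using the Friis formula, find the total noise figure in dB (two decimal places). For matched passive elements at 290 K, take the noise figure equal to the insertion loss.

10.22 dB

Convert to linear (a loss of L dB is a gain of −L dB): F_i = 10^(NF_i/10), G_i = 10^(G_i,dB/10)
  Stage 1: F_1 = 10^(3.22/10) = 2.099, G_1 = 10^(−3.22/10) = 0.4764
  Stage 2: F_2 = 10^(4.15/10) = 2.600, G_2 = 10^(−4.15/10) = 0.3846
  Stage 3: F_3 = 10^(2.85/10) = 1.928, G_3 = 10^(11.1/10) = 12.88
Friis cascade:
  F = 2.099 + (2.600 − 1)/0.4764 + (1.928 − 1)/0.1832 = 10.52
NF = 10 log₁₀(10.52) = 10.22 dB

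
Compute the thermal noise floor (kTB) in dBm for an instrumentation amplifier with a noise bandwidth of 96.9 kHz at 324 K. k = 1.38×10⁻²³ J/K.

P_n = kTB = 1.38×10⁻²³ × 324 × 9.69×10⁴ = 4.33×10⁻¹⁶ W
In dBm: 10 log₁₀(4.33×10⁻¹⁶ / 10⁻³) = −123.6 dBm

−123.6 dBm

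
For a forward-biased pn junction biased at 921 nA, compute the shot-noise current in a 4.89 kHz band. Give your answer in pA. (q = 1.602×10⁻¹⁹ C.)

I_n = √(2qI·B)
2qI·B = 2 × 1.602×10⁻¹⁹ × 9.21×10⁻⁷ × 4.89×10³ = 1.44×10⁻²¹ A²
I_n = √(1.44×10⁻²¹) = 3.80×10⁻¹¹ A = 38.0 pA

38.0 pA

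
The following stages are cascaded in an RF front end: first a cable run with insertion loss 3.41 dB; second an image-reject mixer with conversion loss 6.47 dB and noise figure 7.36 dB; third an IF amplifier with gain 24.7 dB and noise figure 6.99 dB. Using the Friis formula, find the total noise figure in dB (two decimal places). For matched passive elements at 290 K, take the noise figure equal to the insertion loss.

17.06 dB

Convert to linear (a loss of L dB is a gain of −L dB): F_i = 10^(NF_i/10), G_i = 10^(G_i,dB/10)
  Stage 1: F_1 = 10^(3.41/10) = 2.193, G_1 = 10^(−3.41/10) = 0.4560
  Stage 2: F_2 = 10^(7.36/10) = 5.445, G_2 = 10^(−6.47/10) = 0.2254
  Stage 3: F_3 = 10^(6.99/10) = 5.000, G_3 = 10^(24.7/10) = 295.1
Friis cascade:
  F = 2.193 + (5.445 − 1)/0.4560 + (5.000 − 1)/0.1028 = 50.85
NF = 10 log₁₀(50.85) = 17.06 dB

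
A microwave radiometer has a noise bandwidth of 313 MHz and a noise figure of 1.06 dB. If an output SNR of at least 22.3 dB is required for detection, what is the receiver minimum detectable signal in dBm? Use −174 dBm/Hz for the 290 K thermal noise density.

Sensitivity = −174 + 10 log₁₀(B) + NF + SNR_min
= −174 + 84.96 + 1.06 + 22.3
= −65.68 dBm → −65.7 dBm

−65.7 dBm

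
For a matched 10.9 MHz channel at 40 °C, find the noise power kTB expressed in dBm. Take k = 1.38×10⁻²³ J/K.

−103.3 dBm

T = 40 °C + 273.15 = 313.15 K
P_n = kTB = 1.38×10⁻²³ × 313.15 × 1.09×10⁷ = 4.71×10⁻¹⁴ W
In dBm: 10 log₁₀(4.71×10⁻¹⁴ / 10⁻³) = −103.3 dBm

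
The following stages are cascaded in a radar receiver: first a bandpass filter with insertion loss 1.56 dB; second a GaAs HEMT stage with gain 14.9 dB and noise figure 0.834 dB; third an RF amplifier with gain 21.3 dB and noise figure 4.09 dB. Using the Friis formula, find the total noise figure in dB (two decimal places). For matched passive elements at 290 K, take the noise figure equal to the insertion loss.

2.57 dB

Convert to linear (a loss of L dB is a gain of −L dB): F_i = 10^(NF_i/10), G_i = 10^(G_i,dB/10)
  Stage 1: F_1 = 10^(1.56/10) = 1.432, G_1 = 10^(−1.56/10) = 0.6982
  Stage 2: F_2 = 10^(0.834/10) = 1.212, G_2 = 10^(14.9/10) = 30.90
  Stage 3: F_3 = 10^(4.09/10) = 2.564, G_3 = 10^(21.3/10) = 134.9
Friis cascade:
  F = 1.432 + (1.212 − 1)/0.6982 + (2.564 − 1)/21.58 = 1.808
NF = 10 log₁₀(1.808) = 2.57 dB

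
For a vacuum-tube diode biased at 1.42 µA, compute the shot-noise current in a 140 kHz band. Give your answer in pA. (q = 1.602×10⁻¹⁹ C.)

I_n = √(2qI·B)
2qI·B = 2 × 1.602×10⁻¹⁹ × 1.42×10⁻⁶ × 1.40×10⁵ = 6.37×10⁻²⁰ A²
I_n = √(6.37×10⁻²⁰) = 2.52×10⁻¹⁰ A = 252 pA

252 pA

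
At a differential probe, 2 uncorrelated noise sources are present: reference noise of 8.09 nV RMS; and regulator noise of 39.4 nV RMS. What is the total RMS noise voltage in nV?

40.2 nV

Uncorrelated sources add in power (mean-square): V_tot = √(ΣV_i²)
V_tot = √[(8.09×10⁻⁹)² + (3.94×10⁻⁸)²] = 4.02×10⁻⁸ V = 40.2 nV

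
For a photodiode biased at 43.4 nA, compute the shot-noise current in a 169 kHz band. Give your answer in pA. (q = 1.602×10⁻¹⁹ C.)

48.5 pA

I_n = √(2qI·B)
2qI·B = 2 × 1.602×10⁻¹⁹ × 4.34×10⁻⁸ × 1.69×10⁵ = 2.35×10⁻²¹ A²
I_n = √(2.35×10⁻²¹) = 4.85×10⁻¹¹ A = 48.5 pA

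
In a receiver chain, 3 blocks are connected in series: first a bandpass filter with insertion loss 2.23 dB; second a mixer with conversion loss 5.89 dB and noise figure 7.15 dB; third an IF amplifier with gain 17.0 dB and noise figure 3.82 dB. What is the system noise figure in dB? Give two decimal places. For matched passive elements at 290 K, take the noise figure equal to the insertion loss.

12.51 dB

Convert to linear (a loss of L dB is a gain of −L dB): F_i = 10^(NF_i/10), G_i = 10^(G_i,dB/10)
  Stage 1: F_1 = 10^(2.23/10) = 1.671, G_1 = 10^(−2.23/10) = 0.5984
  Stage 2: F_2 = 10^(7.15/10) = 5.188, G_2 = 10^(−5.89/10) = 0.2576
  Stage 3: F_3 = 10^(3.82/10) = 2.410, G_3 = 10^(17.0/10) = 50.12
Friis cascade:
  F = 1.671 + (5.188 − 1)/0.5984 + (2.410 − 1)/0.1542 = 17.81
NF = 10 log₁₀(17.81) = 12.51 dB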